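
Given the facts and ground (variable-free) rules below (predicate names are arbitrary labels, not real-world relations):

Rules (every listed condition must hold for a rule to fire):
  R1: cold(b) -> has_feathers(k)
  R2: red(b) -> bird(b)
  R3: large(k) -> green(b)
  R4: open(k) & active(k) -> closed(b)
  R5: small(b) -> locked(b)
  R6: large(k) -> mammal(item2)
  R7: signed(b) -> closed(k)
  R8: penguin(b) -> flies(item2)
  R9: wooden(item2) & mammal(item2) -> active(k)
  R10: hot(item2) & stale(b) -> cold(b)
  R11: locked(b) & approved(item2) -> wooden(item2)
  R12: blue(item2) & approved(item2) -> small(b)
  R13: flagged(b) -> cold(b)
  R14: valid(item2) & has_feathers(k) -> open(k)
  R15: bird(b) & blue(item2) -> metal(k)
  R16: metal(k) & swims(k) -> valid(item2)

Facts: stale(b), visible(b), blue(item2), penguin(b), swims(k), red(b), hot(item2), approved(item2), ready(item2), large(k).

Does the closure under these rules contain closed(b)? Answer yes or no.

Round 1 fires R2, R3, R6, R8, R10, R12, giving bird(b), green(b), mammal(item2), flies(item2), cold(b), small(b).
Round 2 fires R1, R5, R15, giving has_feathers(k), locked(b), metal(k).
Round 3 fires R11, R16, giving wooden(item2), valid(item2).
Round 4 fires R9, R14, giving active(k), open(k).
Round 5 fires R4, giving closed(b).
closed(b) appears in round 5, so it is derivable.

yes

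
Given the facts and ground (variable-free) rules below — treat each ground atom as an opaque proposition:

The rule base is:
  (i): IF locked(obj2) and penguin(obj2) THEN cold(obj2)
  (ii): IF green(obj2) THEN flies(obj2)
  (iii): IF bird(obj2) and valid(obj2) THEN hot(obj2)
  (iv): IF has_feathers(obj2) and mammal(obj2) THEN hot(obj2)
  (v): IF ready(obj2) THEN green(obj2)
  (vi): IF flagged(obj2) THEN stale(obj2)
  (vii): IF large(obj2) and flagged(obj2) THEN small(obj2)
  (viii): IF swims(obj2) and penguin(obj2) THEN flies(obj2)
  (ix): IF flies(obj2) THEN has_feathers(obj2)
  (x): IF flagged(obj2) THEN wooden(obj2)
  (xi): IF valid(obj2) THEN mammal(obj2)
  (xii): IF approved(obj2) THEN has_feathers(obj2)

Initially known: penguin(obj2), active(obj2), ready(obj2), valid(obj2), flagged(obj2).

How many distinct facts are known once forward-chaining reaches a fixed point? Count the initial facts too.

12

Round 1: (v) [IF ready(obj2) THEN green(obj2)]; (vi) [IF flagged(obj2) THEN stale(obj2)]; (x) [IF flagged(obj2) THEN wooden(obj2)]; (xi) [IF valid(obj2) THEN mammal(obj2)]. Adds green(obj2), stale(obj2), wooden(obj2), mammal(obj2).
Round 2: (ii) [IF green(obj2) THEN flies(obj2)]. Adds flies(obj2).
Round 3: (ix) [IF flies(obj2) THEN has_feathers(obj2)]. Adds has_feathers(obj2).
Round 4: (iv) [IF has_feathers(obj2) and mammal(obj2) THEN hot(obj2)]. Adds hot(obj2).
Closure: {active(obj2), flagged(obj2), flies(obj2), green(obj2), has_feathers(obj2), hot(obj2), mammal(obj2), penguin(obj2), ready(obj2), stale(obj2), valid(obj2), wooden(obj2)} — 12 facts.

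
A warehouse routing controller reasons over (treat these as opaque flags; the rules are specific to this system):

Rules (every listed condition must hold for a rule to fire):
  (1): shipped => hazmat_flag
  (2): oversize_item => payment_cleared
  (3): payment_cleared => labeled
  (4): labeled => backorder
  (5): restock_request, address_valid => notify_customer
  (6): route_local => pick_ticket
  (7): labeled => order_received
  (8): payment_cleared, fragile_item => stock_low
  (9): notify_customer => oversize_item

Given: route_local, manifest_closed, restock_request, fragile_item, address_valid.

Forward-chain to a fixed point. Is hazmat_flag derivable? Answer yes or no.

no

Round 1 fires (5), (6), giving notify_customer, pick_ticket.
Round 2 fires (9), giving oversize_item.
Round 3 fires (2), giving payment_cleared.
Round 4 fires (3), (8), giving labeled, stock_low.
Round 5 fires (4), (7), giving backorder, order_received.
Fixed point reached. hazmat_flag is concluded only by (1); (1) needs shipped (never derived).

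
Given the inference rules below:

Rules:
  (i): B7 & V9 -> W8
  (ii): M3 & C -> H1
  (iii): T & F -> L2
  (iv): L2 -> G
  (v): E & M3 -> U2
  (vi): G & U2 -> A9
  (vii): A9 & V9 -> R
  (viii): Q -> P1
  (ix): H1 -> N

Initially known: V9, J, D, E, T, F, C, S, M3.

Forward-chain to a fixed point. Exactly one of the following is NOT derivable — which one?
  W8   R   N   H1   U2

W8

Round 1: (ii) [M3 & C -> H1]; (iii) [T & F -> L2]; (v) [E & M3 -> U2]. Adds H1, L2, U2.
Round 2: (iv) [L2 -> G]; (ix) [H1 -> N]. Adds G, N.
Round 3: (vi) [G & U2 -> A9]. Adds A9.
Round 4: (vii) [A9 & V9 -> R]. Adds R.
Derived: N (round 2), U2 (round 1), R (round 4), H1 (round 1). W8 never appears in any round.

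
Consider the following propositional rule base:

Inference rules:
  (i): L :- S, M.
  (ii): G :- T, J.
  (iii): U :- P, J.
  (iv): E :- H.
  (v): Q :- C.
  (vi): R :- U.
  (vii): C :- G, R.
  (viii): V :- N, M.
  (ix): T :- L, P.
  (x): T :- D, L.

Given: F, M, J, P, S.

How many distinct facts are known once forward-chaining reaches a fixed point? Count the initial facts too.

12

Round 1 — (i), (iii), derive L, U.
Round 2 — (vi), (ix), derive R, T.
Round 3 — (ii), derive G.
Round 4 — (vii), derive C.
Round 5 — (v), derive Q.
Closure: {C, F, G, J, L, M, P, Q, R, S, T, U} — 12 facts.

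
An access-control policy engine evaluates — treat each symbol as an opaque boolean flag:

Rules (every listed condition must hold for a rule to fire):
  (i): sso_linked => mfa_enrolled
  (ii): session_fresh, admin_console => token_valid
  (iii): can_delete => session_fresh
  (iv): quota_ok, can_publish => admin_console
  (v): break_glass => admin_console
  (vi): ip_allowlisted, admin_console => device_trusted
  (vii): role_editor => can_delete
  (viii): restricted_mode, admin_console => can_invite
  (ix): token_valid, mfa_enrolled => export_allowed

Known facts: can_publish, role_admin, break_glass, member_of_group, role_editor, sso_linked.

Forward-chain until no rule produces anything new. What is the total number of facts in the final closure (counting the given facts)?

12

[1] (i) [sso_linked => mfa_enrolled]; (v) [break_glass => admin_console]; (vii) [role_editor => can_delete]. ⇒ new: mfa_enrolled, admin_console, can_delete.
[2] (iii) [can_delete => session_fresh]. ⇒ new: session_fresh.
[3] (ii) [session_fresh, admin_console => token_valid]. ⇒ new: token_valid.
[4] (ix) [token_valid, mfa_enrolled => export_allowed]. ⇒ new: export_allowed.
Closure: {admin_console, break_glass, can_delete, can_publish, export_allowed, member_of_group, mfa_enrolled, role_admin, role_editor, session_fresh, sso_linked, token_valid} — 12 facts.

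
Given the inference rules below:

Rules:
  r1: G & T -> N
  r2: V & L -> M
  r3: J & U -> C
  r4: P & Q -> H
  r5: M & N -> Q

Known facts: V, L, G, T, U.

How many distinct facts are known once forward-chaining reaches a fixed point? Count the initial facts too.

[1] r1 [G & T -> N]; r2 [V & L -> M]. ⇒ new: N, M.
[2] r5 [M & N -> Q]. ⇒ new: Q.
Closure: {G, L, M, N, Q, T, U, V} — 8 facts.

8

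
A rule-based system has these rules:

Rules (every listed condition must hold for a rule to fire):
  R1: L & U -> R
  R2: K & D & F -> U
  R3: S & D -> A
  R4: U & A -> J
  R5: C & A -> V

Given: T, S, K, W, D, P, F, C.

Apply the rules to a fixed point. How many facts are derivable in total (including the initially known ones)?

Round 1: R2 [K & D & F -> U]; R3 [S & D -> A]. New: U, A.
Round 2: R4 [U & A -> J]; R5 [C & A -> V]. New: J, V.
Closure: {A, C, D, F, J, K, P, S, T, U, V, W} — 12 facts.

12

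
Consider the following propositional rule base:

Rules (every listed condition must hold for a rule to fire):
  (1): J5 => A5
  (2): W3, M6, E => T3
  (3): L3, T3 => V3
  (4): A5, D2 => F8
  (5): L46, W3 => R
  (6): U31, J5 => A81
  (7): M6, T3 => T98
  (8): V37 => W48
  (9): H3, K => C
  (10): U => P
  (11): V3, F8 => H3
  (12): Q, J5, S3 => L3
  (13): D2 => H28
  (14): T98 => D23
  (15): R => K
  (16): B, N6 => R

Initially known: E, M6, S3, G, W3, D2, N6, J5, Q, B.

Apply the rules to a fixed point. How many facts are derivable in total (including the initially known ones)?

22

Round 1: (1) [J5 => A5]; (2) [W3, M6, E => T3]; (12) [Q, J5, S3 => L3]; (13) [D2 => H28]; (16) [B, N6 => R]. New: A5, T3, L3, H28, R.
Round 2: (3) [L3, T3 => V3]; (4) [A5, D2 => F8]; (7) [M6, T3 => T98]; (15) [R => K]. New: V3, F8, T98, K.
Round 3: (11) [V3, F8 => H3]; (14) [T98 => D23]. New: H3, D23.
Round 4: (9) [H3, K => C]. New: C.
Closure: {A5, B, C, D2, D23, E, F8, G, H28, H3, J5, K, L3, M6, N6, Q, R, S3, T3, T98, V3, W3} — 22 facts.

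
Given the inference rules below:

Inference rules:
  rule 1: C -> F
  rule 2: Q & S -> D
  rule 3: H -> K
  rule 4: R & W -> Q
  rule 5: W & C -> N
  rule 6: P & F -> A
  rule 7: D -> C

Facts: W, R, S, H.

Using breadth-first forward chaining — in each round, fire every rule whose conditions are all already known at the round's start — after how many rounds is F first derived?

Round 1: rule 3 [H -> K]; rule 4 [R & W -> Q]. Adds K, Q.
Round 2: rule 2 [Q & S -> D]. Adds D.
Round 3: rule 7 [D -> C]. Adds C.
Round 4: rule 1 [C -> F]; rule 5 [W & C -> N]. Adds F, N.
F first appears in round 4.

4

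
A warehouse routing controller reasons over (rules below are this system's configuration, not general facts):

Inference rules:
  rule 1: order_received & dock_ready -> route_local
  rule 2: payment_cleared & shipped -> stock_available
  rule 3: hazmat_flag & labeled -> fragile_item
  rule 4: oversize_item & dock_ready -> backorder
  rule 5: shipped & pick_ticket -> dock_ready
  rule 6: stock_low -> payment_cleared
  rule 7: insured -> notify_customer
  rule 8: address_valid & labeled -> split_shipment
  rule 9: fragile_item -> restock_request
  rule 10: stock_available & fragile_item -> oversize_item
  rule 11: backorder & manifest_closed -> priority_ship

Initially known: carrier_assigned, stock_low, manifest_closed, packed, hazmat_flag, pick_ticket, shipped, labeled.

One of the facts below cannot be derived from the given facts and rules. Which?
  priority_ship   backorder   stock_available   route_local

route_local

Round 1: rule 3 [hazmat_flag & labeled -> fragile_item]; rule 5 [shipped & pick_ticket -> dock_ready]; rule 6 [stock_low -> payment_cleared]. Adds fragile_item, dock_ready, payment_cleared.
Round 2: rule 2 [payment_cleared & shipped -> stock_available]; rule 9 [fragile_item -> restock_request]. Adds stock_available, restock_request.
Round 3: rule 10 [stock_available & fragile_item -> oversize_item]. Adds oversize_item.
Round 4: rule 4 [oversize_item & dock_ready -> backorder]. Adds backorder.
Round 5: rule 11 [backorder & manifest_closed -> priority_ship]. Adds priority_ship.
Derived: stock_available (round 2), backorder (round 4), priority_ship (round 5). route_local never appears in any round.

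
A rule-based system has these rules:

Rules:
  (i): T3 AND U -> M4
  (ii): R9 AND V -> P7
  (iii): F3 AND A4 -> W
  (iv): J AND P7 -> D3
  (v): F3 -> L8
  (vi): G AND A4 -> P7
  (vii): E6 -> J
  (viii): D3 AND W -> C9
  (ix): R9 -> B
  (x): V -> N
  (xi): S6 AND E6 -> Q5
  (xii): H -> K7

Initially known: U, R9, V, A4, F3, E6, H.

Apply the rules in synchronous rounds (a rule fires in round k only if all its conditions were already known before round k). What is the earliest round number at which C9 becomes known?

[1] (ii) [R9 AND V -> P7]; (iii) [F3 AND A4 -> W]; (v) [F3 -> L8]; (vii) [E6 -> J]; (ix) [R9 -> B]; (x) [V -> N]; (xii) [H -> K7]. ⇒ new: P7, W, L8, J, B, N, K7.
[2] (iv) [J AND P7 -> D3]. ⇒ new: D3.
[3] (viii) [D3 AND W -> C9]. ⇒ new: C9.
C9 first appears in round 3.

3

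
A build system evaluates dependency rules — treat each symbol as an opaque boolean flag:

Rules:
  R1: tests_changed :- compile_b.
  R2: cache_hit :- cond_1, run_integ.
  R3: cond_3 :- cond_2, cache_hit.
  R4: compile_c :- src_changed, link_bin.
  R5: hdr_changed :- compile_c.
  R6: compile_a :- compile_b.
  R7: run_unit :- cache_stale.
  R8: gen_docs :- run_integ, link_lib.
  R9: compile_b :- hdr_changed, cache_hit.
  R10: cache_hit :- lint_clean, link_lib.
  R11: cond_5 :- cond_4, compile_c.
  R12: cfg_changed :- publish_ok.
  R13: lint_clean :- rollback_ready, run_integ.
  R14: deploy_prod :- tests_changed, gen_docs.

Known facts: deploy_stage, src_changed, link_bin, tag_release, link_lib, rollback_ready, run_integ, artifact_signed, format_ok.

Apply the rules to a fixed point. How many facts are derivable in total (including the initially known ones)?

18

[1] R4 [compile_c :- src_changed, link_bin.]; R8 [gen_docs :- run_integ, link_lib.]; R13 [lint_clean :- rollback_ready, run_integ.]. ⇒ new: compile_c, gen_docs, lint_clean.
[2] R5 [hdr_changed :- compile_c.]; R10 [cache_hit :- lint_clean, link_lib.]. ⇒ new: hdr_changed, cache_hit.
[3] R9 [compile_b :- hdr_changed, cache_hit.]. ⇒ new: compile_b.
[4] R1 [tests_changed :- compile_b.]; R6 [compile_a :- compile_b.]. ⇒ new: tests_changed, compile_a.
[5] R14 [deploy_prod :- tests_changed, gen_docs.]. ⇒ new: deploy_prod.
Closure: {artifact_signed, cache_hit, compile_a, compile_b, compile_c, deploy_prod, deploy_stage, format_ok, gen_docs, hdr_changed, link_bin, link_lib, lint_clean, rollback_ready, run_integ, src_changed, tag_release, tests_changed} — 18 facts.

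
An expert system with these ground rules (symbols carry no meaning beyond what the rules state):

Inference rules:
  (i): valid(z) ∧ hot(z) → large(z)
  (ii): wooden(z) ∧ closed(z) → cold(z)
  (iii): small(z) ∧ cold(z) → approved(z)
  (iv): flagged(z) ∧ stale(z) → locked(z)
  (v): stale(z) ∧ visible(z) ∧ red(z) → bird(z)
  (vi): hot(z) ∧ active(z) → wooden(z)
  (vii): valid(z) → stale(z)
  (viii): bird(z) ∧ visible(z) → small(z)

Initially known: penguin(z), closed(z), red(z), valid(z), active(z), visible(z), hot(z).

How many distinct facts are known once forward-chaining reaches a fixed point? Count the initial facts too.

14

Round 1 — (i), (vi), (vii), derive large(z), wooden(z), stale(z).
Round 2 — (ii), (v), derive cold(z), bird(z).
Round 3 — (viii), derive small(z).
Round 4 — (iii), derive approved(z).
Closure: {active(z), approved(z), bird(z), closed(z), cold(z), hot(z), large(z), penguin(z), red(z), small(z), stale(z), valid(z), visible(z), wooden(z)} — 14 facts.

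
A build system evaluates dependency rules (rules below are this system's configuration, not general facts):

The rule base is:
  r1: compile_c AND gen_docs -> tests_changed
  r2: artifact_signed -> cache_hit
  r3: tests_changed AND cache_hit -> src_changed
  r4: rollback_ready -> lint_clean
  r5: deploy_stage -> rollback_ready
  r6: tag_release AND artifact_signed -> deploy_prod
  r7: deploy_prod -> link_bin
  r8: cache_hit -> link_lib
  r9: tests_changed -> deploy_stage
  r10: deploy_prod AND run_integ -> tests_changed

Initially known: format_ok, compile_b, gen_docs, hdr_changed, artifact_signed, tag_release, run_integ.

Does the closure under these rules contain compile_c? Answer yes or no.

Round 1 fires r2, r6, giving cache_hit, deploy_prod.
Round 2 fires r7, r8, r10, giving link_bin, link_lib, tests_changed.
Round 3 fires r3, r9, giving src_changed, deploy_stage.
Round 4 fires r5, giving rollback_ready.
Round 5 fires r4, giving lint_clean.
Fixed point reached. No rule has compile_c as a consequent, and it is not given.

no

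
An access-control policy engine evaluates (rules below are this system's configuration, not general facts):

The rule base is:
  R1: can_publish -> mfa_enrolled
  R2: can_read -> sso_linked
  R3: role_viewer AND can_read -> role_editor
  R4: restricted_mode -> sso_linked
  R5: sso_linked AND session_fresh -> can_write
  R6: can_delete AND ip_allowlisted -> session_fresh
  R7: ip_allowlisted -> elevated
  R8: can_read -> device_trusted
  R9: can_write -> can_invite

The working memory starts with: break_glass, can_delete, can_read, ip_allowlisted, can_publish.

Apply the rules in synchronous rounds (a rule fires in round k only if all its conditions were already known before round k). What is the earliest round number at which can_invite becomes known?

Round 1: R1 [can_publish -> mfa_enrolled]; R2 [can_read -> sso_linked]; R6 [can_delete AND ip_allowlisted -> session_fresh]; R7 [ip_allowlisted -> elevated]; R8 [can_read -> device_trusted]. New: mfa_enrolled, sso_linked, session_fresh, elevated, device_trusted.
Round 2: R5 [sso_linked AND session_fresh -> can_write]. New: can_write.
Round 3: R9 [can_write -> can_invite]. New: can_invite.
can_invite first appears in round 3.

3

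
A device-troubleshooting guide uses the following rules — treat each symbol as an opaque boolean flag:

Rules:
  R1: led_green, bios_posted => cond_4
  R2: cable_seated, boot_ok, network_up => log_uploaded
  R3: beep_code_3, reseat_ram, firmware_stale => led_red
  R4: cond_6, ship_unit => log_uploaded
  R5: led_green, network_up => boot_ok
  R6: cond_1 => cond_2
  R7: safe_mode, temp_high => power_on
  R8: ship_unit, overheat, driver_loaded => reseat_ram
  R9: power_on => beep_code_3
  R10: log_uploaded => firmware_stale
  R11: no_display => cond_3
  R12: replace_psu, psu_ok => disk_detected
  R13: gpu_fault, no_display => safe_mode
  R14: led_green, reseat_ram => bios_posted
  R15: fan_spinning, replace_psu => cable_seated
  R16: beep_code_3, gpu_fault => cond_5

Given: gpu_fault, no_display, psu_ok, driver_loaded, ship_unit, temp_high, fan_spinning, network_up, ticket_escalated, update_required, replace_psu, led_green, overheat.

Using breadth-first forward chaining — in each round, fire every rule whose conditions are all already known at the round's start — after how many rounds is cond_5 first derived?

4

[1] R5 [led_green, network_up => boot_ok]; R8 [ship_unit, overheat, driver_loaded => reseat_ram]; R11 [no_display => cond_3]; R12 [replace_psu, psu_ok => disk_detected]; R13 [gpu_fault, no_display => safe_mode]; R15 [fan_spinning, replace_psu => cable_seated]. ⇒ new: boot_ok, reseat_ram, cond_3, disk_detected, safe_mode, cable_seated.
[2] R2 [cable_seated, boot_ok, network_up => log_uploaded]; R7 [safe_mode, temp_high => power_on]; R14 [led_green, reseat_ram => bios_posted]. ⇒ new: log_uploaded, power_on, bios_posted.
[3] R1 [led_green, bios_posted => cond_4]; R9 [power_on => beep_code_3]; R10 [log_uploaded => firmware_stale]. ⇒ new: cond_4, beep_code_3, firmware_stale.
[4] R3 [beep_code_3, reseat_ram, firmware_stale => led_red]; R16 [beep_code_3, gpu_fault => cond_5]. ⇒ new: led_red, cond_5.
cond_5 first appears in round 4.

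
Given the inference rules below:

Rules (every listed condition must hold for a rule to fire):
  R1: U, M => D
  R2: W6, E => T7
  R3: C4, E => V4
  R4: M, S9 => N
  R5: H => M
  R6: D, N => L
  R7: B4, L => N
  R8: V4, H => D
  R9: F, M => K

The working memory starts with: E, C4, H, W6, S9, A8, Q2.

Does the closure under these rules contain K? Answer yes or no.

no

Round 1 fires R2, R3, R5, giving T7, V4, M.
Round 2 fires R4, R8, giving N, D.
Round 3 fires R6, giving L.
Fixed point reached. K is concluded only by R9; R9 needs F (never derived).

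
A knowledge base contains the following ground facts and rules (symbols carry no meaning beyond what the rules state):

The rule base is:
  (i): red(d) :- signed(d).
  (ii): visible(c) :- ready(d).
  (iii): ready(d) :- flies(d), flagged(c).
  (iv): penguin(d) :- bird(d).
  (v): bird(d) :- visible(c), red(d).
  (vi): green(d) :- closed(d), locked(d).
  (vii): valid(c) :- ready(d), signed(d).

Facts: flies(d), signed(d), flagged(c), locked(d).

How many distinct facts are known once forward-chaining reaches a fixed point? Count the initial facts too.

10

[1] (i) [red(d) :- signed(d).]; (iii) [ready(d) :- flies(d), flagged(c).]. ⇒ new: red(d), ready(d).
[2] (ii) [visible(c) :- ready(d).]; (vii) [valid(c) :- ready(d), signed(d).]. ⇒ new: visible(c), valid(c).
[3] (v) [bird(d) :- visible(c), red(d).]. ⇒ new: bird(d).
[4] (iv) [penguin(d) :- bird(d).]. ⇒ new: penguin(d).
Closure: {bird(d), flagged(c), flies(d), locked(d), penguin(d), ready(d), red(d), signed(d), valid(c), visible(c)} — 10 facts.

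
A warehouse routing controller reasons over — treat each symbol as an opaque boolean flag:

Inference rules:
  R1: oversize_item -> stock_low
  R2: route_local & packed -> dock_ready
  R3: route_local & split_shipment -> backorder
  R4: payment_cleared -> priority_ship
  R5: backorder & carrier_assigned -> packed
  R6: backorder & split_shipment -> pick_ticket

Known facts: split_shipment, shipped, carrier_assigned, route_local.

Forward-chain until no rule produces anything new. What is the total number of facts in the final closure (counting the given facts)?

Round 1 — R3, derive backorder.
Round 2 — R5, R6, derive packed, pick_ticket.
Round 3 — R2, derive dock_ready.
Closure: {backorder, carrier_assigned, dock_ready, packed, pick_ticket, route_local, shipped, split_shipment} — 8 facts.

8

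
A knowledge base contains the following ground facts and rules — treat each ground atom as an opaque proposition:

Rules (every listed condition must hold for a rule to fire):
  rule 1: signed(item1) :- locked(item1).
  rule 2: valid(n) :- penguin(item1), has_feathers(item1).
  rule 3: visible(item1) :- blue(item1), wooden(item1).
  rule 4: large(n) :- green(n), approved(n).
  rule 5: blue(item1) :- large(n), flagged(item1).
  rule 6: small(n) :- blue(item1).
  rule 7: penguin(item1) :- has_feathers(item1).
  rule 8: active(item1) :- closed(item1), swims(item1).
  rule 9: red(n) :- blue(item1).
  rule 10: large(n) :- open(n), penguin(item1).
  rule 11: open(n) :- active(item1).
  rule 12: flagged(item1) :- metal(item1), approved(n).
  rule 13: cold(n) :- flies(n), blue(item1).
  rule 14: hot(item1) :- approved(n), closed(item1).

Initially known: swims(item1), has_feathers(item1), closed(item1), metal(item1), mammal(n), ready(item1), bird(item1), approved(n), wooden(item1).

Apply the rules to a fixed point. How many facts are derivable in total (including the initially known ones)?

20

[1] rule 7 [penguin(item1) :- has_feathers(item1).]; rule 8 [active(item1) :- closed(item1), swims(item1).]; rule 12 [flagged(item1) :- metal(item1), approved(n).]; rule 14 [hot(item1) :- approved(n), closed(item1).]. ⇒ new: penguin(item1), active(item1), flagged(item1), hot(item1).
[2] rule 2 [valid(n) :- penguin(item1), has_feathers(item1).]; rule 11 [open(n) :- active(item1).]. ⇒ new: valid(n), open(n).
[3] rule 10 [large(n) :- open(n), penguin(item1).]. ⇒ new: large(n).
[4] rule 5 [blue(item1) :- large(n), flagged(item1).]. ⇒ new: blue(item1).
[5] rule 3 [visible(item1) :- blue(item1), wooden(item1).]; rule 6 [small(n) :- blue(item1).]; rule 9 [red(n) :- blue(item1).]. ⇒ new: visible(item1), small(n), red(n).
Closure: {active(item1), approved(n), bird(item1), blue(item1), closed(item1), flagged(item1), has_feathers(item1), hot(item1), large(n), mammal(n), metal(item1), open(n), penguin(item1), ready(item1), red(n), small(n), swims(item1), valid(n), visible(item1), wooden(item1)} — 20 facts.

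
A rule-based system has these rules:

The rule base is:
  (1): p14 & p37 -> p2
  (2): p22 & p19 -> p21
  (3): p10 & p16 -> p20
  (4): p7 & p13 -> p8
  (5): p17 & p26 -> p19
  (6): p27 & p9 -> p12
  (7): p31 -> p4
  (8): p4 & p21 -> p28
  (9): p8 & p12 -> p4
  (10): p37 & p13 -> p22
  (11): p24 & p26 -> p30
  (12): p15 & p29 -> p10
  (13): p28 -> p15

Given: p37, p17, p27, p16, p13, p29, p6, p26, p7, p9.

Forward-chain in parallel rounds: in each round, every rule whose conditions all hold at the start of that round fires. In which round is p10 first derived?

[1] (4) [p7 & p13 -> p8]; (5) [p17 & p26 -> p19]; (6) [p27 & p9 -> p12]; (10) [p37 & p13 -> p22]. ⇒ new: p8, p19, p12, p22.
[2] (2) [p22 & p19 -> p21]; (9) [p8 & p12 -> p4]. ⇒ new: p21, p4.
[3] (8) [p4 & p21 -> p28]. ⇒ new: p28.
[4] (13) [p28 -> p15]. ⇒ new: p15.
[5] (12) [p15 & p29 -> p10]. ⇒ new: p10.
p10 first appears in round 5.

5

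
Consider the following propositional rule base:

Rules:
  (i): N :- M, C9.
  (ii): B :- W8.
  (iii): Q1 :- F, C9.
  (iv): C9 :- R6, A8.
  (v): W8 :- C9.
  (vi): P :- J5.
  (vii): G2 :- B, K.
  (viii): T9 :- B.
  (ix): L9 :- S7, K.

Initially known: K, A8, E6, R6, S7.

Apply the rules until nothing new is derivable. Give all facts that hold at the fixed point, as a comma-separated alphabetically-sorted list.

Round 1 — (iv), (ix), derive C9, L9.
Round 2 — (v), derive W8.
Round 3 — (ii), derive B.
Round 4 — (vii), (viii), derive G2, T9.

A8, B, C9, E6, G2, K, L9, R6, S7, T9, W8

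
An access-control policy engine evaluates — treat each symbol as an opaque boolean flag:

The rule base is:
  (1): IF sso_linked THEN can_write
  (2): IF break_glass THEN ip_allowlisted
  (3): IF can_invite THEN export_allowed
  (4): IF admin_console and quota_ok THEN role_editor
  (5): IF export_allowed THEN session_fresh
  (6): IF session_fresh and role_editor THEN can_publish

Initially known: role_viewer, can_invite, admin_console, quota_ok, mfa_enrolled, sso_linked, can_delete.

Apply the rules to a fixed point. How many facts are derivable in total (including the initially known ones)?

12

Round 1: (1) [IF sso_linked THEN can_write]; (3) [IF can_invite THEN export_allowed]; (4) [IF admin_console and quota_ok THEN role_editor]. Adds can_write, export_allowed, role_editor.
Round 2: (5) [IF export_allowed THEN session_fresh]. Adds session_fresh.
Round 3: (6) [IF session_fresh and role_editor THEN can_publish]. Adds can_publish.
Closure: {admin_console, can_delete, can_invite, can_publish, can_write, export_allowed, mfa_enrolled, quota_ok, role_editor, role_viewer, session_fresh, sso_linked} — 12 facts.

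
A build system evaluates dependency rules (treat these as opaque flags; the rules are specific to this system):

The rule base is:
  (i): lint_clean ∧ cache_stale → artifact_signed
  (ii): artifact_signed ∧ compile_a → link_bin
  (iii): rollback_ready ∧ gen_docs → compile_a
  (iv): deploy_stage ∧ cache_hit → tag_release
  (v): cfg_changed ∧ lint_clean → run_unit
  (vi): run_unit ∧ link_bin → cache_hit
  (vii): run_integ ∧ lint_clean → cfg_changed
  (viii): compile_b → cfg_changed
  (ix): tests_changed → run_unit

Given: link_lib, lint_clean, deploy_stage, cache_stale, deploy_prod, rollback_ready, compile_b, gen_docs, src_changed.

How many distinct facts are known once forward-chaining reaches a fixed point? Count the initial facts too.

16

Round 1: (i) [lint_clean ∧ cache_stale → artifact_signed]; (iii) [rollback_ready ∧ gen_docs → compile_a]; (viii) [compile_b → cfg_changed]. Adds artifact_signed, compile_a, cfg_changed.
Round 2: (ii) [artifact_signed ∧ compile_a → link_bin]; (v) [cfg_changed ∧ lint_clean → run_unit]. Adds link_bin, run_unit.
Round 3: (vi) [run_unit ∧ link_bin → cache_hit]. Adds cache_hit.
Round 4: (iv) [deploy_stage ∧ cache_hit → tag_release]. Adds tag_release.
Closure: {artifact_signed, cache_hit, cache_stale, cfg_changed, compile_a, compile_b, deploy_prod, deploy_stage, gen_docs, link_bin, link_lib, lint_clean, rollback_ready, run_unit, src_changed, tag_release} — 16 facts.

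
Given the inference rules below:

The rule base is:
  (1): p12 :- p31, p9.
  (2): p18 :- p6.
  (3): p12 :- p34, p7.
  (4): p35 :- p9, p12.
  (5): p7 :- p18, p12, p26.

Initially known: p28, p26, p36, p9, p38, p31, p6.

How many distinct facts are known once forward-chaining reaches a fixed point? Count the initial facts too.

Round 1 — (1), (2), derive p12, p18.
Round 2 — (4), (5), derive p35, p7.
Closure: {p12, p18, p26, p28, p31, p35, p36, p38, p6, p7, p9} — 11 facts.

11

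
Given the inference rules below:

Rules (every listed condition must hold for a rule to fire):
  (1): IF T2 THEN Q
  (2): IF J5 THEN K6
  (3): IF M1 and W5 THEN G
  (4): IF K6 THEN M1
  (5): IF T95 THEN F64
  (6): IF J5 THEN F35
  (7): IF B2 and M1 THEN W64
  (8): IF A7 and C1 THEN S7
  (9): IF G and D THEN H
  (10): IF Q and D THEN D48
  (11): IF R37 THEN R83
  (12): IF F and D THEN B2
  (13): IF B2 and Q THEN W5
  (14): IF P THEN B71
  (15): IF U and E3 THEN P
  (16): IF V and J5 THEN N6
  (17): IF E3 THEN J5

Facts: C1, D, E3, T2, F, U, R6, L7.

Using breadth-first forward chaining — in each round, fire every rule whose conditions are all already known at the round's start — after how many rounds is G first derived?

4

[1] (1) [IF T2 THEN Q]; (12) [IF F and D THEN B2]; (15) [IF U and E3 THEN P]; (17) [IF E3 THEN J5]. ⇒ new: Q, B2, P, J5.
[2] (2) [IF J5 THEN K6]; (6) [IF J5 THEN F35]; (10) [IF Q and D THEN D48]; (13) [IF B2 and Q THEN W5]; (14) [IF P THEN B71]. ⇒ new: K6, F35, D48, W5, B71.
[3] (4) [IF K6 THEN M1]. ⇒ new: M1.
[4] (3) [IF M1 and W5 THEN G]; (7) [IF B2 and M1 THEN W64]. ⇒ new: G, W64.
G first appears in round 4.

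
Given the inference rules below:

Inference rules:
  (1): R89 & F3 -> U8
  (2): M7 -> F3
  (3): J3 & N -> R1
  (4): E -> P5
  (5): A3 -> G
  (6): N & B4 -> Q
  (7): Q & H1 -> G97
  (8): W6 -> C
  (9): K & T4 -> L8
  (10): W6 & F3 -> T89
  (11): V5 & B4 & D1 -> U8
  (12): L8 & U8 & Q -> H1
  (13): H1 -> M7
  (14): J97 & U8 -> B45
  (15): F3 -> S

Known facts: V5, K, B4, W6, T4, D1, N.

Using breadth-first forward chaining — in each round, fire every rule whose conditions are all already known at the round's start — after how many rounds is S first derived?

5

Round 1 — (6), (8), (9), (11), derive Q, C, L8, U8.
Round 2 — (12), derive H1.
Round 3 — (7), (13), derive G97, M7.
Round 4 — (2), derive F3.
Round 5 — (10), (15), derive T89, S.
S first appears in round 5.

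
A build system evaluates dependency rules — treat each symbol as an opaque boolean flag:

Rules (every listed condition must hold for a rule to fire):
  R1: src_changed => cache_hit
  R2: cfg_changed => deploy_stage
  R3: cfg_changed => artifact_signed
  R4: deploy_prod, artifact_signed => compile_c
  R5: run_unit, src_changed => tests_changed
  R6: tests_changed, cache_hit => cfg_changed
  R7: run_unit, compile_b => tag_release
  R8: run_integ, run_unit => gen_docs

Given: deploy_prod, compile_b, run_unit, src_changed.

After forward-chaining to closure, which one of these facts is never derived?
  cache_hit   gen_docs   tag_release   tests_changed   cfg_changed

Round 1 — R1, R5, R7, derive cache_hit, tests_changed, tag_release.
Round 2 — R6, derive cfg_changed.
Round 3 — R2, R3, derive deploy_stage, artifact_signed.
Round 4 — R4, derive compile_c.
Derived: tag_release (round 1), cfg_changed (round 2), tests_changed (round 1), cache_hit (round 1). gen_docs never appears in any round.

gen_docs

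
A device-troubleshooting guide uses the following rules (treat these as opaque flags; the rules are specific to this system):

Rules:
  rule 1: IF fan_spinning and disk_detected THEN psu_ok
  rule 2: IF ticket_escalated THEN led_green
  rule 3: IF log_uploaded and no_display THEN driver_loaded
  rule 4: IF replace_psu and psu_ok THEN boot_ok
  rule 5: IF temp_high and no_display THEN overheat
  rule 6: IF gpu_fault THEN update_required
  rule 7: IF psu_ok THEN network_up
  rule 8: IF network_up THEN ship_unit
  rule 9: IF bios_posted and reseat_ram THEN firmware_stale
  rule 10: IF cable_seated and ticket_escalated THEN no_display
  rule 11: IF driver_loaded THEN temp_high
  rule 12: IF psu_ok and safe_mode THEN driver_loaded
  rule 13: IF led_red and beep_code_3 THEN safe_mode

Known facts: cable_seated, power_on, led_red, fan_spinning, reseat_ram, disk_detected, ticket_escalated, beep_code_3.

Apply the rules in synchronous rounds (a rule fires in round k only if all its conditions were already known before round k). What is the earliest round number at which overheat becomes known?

Round 1: rule 1 [IF fan_spinning and disk_detected THEN psu_ok]; rule 2 [IF ticket_escalated THEN led_green]; rule 10 [IF cable_seated and ticket_escalated THEN no_display]; rule 13 [IF led_red and beep_code_3 THEN safe_mode]. New: psu_ok, led_green, no_display, safe_mode.
Round 2: rule 7 [IF psu_ok THEN network_up]; rule 12 [IF psu_ok and safe_mode THEN driver_loaded]. New: network_up, driver_loaded.
Round 3: rule 8 [IF network_up THEN ship_unit]; rule 11 [IF driver_loaded THEN temp_high]. New: ship_unit, temp_high.
Round 4: rule 5 [IF temp_high and no_display THEN overheat]. New: overheat.
overheat first appears in round 4.

4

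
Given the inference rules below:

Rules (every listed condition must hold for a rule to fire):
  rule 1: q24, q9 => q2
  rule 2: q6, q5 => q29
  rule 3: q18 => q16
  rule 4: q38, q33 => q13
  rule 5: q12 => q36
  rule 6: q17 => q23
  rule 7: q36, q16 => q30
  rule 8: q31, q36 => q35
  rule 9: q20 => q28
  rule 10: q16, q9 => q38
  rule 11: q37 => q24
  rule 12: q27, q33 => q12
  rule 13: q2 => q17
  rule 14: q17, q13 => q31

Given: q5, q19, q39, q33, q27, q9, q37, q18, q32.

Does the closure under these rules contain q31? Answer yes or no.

Round 1 fires rule 3, rule 11, rule 12, giving q16, q24, q12.
Round 2 fires rule 1, rule 5, rule 10, giving q2, q36, q38.
Round 3 fires rule 4, rule 7, rule 13, giving q13, q30, q17.
Round 4 fires rule 6, rule 14, giving q23, q31.
Round 5 fires rule 8, giving q35.
q31 appears in round 4, so it is derivable.

yes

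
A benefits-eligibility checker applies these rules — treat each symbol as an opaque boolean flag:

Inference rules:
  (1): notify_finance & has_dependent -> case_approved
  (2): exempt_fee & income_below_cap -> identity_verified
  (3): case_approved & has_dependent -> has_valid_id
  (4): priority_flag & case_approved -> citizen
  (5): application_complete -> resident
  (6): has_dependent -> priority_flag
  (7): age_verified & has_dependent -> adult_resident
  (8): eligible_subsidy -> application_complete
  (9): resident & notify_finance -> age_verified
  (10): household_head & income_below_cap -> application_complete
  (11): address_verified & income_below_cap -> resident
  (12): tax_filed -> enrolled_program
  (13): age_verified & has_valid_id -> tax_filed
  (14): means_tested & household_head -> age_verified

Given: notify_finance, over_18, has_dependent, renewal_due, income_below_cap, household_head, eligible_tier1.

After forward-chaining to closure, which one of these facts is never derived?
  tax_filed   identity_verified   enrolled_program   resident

Round 1 — (1), (6), (10), derive case_approved, priority_flag, application_complete.
Round 2 — (3), (4), (5), derive has_valid_id, citizen, resident.
Round 3 — (9), derive age_verified.
Round 4 — (7), (13), derive adult_resident, tax_filed.
Round 5 — (12), derive enrolled_program.
Derived: tax_filed (round 4), enrolled_program (round 5), resident (round 2). identity_verified never appears in any round.

identity_verified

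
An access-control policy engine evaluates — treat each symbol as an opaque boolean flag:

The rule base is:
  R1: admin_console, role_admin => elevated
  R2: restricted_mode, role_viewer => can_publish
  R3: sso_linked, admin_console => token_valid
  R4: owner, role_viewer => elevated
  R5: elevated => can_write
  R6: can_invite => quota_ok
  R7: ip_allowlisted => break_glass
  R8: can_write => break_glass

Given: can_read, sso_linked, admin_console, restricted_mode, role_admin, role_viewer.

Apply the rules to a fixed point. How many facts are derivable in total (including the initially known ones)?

[1] R1 [admin_console, role_admin => elevated]; R2 [restricted_mode, role_viewer => can_publish]; R3 [sso_linked, admin_console => token_valid]. ⇒ new: elevated, can_publish, token_valid.
[2] R5 [elevated => can_write]. ⇒ new: can_write.
[3] R8 [can_write => break_glass]. ⇒ new: break_glass.
Closure: {admin_console, break_glass, can_publish, can_read, can_write, elevated, restricted_mode, role_admin, role_viewer, sso_linked, token_valid} — 11 facts.

11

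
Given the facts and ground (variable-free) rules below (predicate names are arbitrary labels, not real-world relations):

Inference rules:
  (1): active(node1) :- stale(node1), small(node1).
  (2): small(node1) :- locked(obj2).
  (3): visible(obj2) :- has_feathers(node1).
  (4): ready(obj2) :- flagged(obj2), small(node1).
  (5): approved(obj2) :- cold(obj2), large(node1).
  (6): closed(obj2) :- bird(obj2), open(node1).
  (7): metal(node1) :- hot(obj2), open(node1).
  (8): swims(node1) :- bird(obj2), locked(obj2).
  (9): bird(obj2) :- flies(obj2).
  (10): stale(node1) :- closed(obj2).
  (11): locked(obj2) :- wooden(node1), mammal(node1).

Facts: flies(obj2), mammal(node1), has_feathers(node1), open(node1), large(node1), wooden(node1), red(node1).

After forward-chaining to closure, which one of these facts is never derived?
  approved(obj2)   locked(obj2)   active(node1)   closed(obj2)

approved(obj2)

Round 1: (3) [visible(obj2) :- has_feathers(node1).]; (9) [bird(obj2) :- flies(obj2).]; (11) [locked(obj2) :- wooden(node1), mammal(node1).]. New: visible(obj2), bird(obj2), locked(obj2).
Round 2: (2) [small(node1) :- locked(obj2).]; (6) [closed(obj2) :- bird(obj2), open(node1).]; (8) [swims(node1) :- bird(obj2), locked(obj2).]. New: small(node1), closed(obj2), swims(node1).
Round 3: (10) [stale(node1) :- closed(obj2).]. New: stale(node1).
Round 4: (1) [active(node1) :- stale(node1), small(node1).]. New: active(node1).
Derived: active(node1) (round 4), locked(obj2) (round 1), closed(obj2) (round 2). approved(obj2) never appears in any round.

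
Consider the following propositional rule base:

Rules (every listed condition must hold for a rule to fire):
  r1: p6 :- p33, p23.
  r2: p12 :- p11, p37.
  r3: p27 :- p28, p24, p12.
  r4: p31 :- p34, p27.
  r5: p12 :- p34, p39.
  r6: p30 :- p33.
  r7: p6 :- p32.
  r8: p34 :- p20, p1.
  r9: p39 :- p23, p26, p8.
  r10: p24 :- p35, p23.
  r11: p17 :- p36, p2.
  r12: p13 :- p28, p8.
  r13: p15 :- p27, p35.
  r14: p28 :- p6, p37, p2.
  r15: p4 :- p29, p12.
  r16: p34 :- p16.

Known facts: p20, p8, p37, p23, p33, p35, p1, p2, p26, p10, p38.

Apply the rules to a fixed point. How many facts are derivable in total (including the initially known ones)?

22

Round 1 — r1, r6, r8, r9, r10, derive p6, p30, p34, p39, p24.
Round 2 — r5, r14, derive p12, p28.
Round 3 — r3, r12, derive p27, p13.
Round 4 — r4, r13, derive p31, p15.
Closure: {p1, p10, p12, p13, p15, p2, p20, p23, p24, p26, p27, p28, p30, p31, p33, p34, p35, p37, p38, p39, p6, p8} — 22 facts.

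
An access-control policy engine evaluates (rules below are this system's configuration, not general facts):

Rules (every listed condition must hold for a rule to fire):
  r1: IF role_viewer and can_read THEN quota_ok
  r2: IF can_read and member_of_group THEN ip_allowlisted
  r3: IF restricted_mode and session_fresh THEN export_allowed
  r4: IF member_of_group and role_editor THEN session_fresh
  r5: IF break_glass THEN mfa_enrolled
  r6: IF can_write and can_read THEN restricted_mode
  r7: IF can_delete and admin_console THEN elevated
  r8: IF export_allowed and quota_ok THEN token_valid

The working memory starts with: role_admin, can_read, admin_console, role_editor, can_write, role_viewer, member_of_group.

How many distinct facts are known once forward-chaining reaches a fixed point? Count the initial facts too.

13

Round 1 fires r1, r2, r4, r6, giving quota_ok, ip_allowlisted, session_fresh, restricted_mode.
Round 2 fires r3, giving export_allowed.
Round 3 fires r8, giving token_valid.
Closure: {admin_console, can_read, can_write, export_allowed, ip_allowlisted, member_of_group, quota_ok, restricted_mode, role_admin, role_editor, role_viewer, session_fresh, token_valid} — 13 facts.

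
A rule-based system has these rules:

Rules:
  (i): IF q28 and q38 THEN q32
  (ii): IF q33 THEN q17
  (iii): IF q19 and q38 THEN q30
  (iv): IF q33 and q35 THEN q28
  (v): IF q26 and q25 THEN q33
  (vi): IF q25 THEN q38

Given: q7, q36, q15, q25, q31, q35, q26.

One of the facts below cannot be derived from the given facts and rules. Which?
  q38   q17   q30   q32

Round 1 — (v), (vi), derive q33, q38.
Round 2 — (ii), (iv), derive q17, q28.
Round 3 — (i), derive q32.
Derived: q17 (round 2), q38 (round 1), q32 (round 3). q30 never appears in any round.

q30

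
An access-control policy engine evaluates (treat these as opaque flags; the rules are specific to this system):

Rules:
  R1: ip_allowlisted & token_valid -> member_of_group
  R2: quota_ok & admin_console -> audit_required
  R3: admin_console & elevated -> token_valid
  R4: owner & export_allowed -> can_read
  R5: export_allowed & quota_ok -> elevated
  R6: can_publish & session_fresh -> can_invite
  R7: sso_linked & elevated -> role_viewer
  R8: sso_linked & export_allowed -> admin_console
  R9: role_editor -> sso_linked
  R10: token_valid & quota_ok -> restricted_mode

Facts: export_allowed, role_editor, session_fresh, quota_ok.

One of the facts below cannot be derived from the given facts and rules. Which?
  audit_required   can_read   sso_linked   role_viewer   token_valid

can_read

Round 1: R5 [export_allowed & quota_ok -> elevated]; R9 [role_editor -> sso_linked]. New: elevated, sso_linked.
Round 2: R7 [sso_linked & elevated -> role_viewer]; R8 [sso_linked & export_allowed -> admin_console]. New: role_viewer, admin_console.
Round 3: R2 [quota_ok & admin_console -> audit_required]; R3 [admin_console & elevated -> token_valid]. New: audit_required, token_valid.
Round 4: R10 [token_valid & quota_ok -> restricted_mode]. New: restricted_mode.
Derived: audit_required (round 3), role_viewer (round 2), sso_linked (round 1), token_valid (round 3). can_read never appears in any round.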